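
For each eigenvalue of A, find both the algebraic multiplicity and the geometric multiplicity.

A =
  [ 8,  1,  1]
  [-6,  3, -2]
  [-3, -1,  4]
λ = 5: alg = 3, geom = 2

Step 1 — factor the characteristic polynomial to read off the algebraic multiplicities:
  χ_A(x) = (x - 5)^3

Step 2 — compute geometric multiplicities via the rank-nullity identity g(λ) = n − rank(A − λI):
  rank(A − (5)·I) = 1, so dim ker(A − (5)·I) = n − 1 = 2

Summary:
  λ = 5: algebraic multiplicity = 3, geometric multiplicity = 2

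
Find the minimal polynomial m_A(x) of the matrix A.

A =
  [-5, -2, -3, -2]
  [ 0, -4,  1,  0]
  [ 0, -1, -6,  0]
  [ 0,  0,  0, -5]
x^3 + 15*x^2 + 75*x + 125

The characteristic polynomial is χ_A(x) = (x + 5)^4, so the eigenvalues are known. The minimal polynomial is
  m_A(x) = Π_λ (x − λ)^{k_λ}
where k_λ is the size of the *largest* Jordan block for λ (equivalently, the smallest k with (A − λI)^k v = 0 for every generalised eigenvector v of λ).

  λ = -5: largest Jordan block has size 3, contributing (x + 5)^3

So m_A(x) = (x + 5)^3 = x^3 + 15*x^2 + 75*x + 125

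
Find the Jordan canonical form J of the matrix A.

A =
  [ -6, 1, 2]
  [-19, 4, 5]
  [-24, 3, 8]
J_3(2)

The characteristic polynomial is
  det(x·I − A) = x^3 - 6*x^2 + 12*x - 8 = (x - 2)^3

Eigenvalues and multiplicities (the geometric multiplicity of λ is n − rank(A − λI), which equals the number of Jordan blocks for λ):
  λ = 2: algebraic multiplicity = 3, geometric multiplicity = 1

Determining the block sizes for each eigenvalue:
  λ = 2: one block (gm = 1), so the single block has size am = 3 → block sizes [3]

Assembling the blocks gives a Jordan form
J =
  [2, 1, 0]
  [0, 2, 1]
  [0, 0, 2]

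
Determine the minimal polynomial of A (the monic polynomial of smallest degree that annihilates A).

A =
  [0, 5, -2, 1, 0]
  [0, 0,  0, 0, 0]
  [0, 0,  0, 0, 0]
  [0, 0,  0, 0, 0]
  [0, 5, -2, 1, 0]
x^2

The characteristic polynomial is χ_A(x) = x^5, so the eigenvalues are known. The minimal polynomial is
  m_A(x) = Π_λ (x − λ)^{k_λ}
where k_λ is the size of the *largest* Jordan block for λ (equivalently, the smallest k with (A − λI)^k v = 0 for every generalised eigenvector v of λ).

  λ = 0: largest Jordan block has size 2, contributing (x − 0)^2

So m_A(x) = x^2 = x^2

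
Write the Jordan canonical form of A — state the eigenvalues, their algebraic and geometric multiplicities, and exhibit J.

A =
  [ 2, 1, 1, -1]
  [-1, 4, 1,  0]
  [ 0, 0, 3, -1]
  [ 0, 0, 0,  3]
J_2(3) ⊕ J_2(3)

The characteristic polynomial is
  det(x·I − A) = x^4 - 12*x^3 + 54*x^2 - 108*x + 81 = (x - 3)^4

Eigenvalues and multiplicities (the geometric multiplicity of λ is n − rank(A − λI), which equals the number of Jordan blocks for λ):
  λ = 3: algebraic multiplicity = 4, geometric multiplicity = 2

Determining the block sizes for each eigenvalue:
  λ = 3: with am = 4 and gm = 2, the partition is not yet determined (e.g. several partitions of 4 into 2 parts exist). Let N = A − (3)·I. Computing rank(N^1) = 2, rank(N^2) = 0; the number of blocks of size ≥ j is rank(N^{j−1}) − rank(N^j), giving [2, 2]. So we have 2 block(s) of size 2 → block sizes [2, 2]

Assembling the blocks gives a Jordan form
J =
  [3, 1, 0, 0]
  [0, 3, 0, 0]
  [0, 0, 3, 1]
  [0, 0, 0, 3]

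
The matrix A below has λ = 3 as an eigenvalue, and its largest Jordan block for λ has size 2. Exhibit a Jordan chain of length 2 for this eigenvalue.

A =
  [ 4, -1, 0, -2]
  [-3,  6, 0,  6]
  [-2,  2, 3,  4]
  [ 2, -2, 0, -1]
A Jordan chain for λ = 3 of length 2:
v_1 = (1, -3, -2, 2)ᵀ
v_2 = (1, 0, 0, 0)ᵀ

Let N = A − (3)·I. We want v_2 with N^2 v_2 = 0 but N^1 v_2 ≠ 0; then v_{j-1} := N · v_j for j = 2, …, 2.

Pick v_2 = (1, 0, 0, 0)ᵀ.
Then v_1 = N · v_2 = (1, -3, -2, 2)ᵀ.

Sanity check: (A − (3)·I) v_1 = (0, 0, 0, 0)ᵀ = 0. ✓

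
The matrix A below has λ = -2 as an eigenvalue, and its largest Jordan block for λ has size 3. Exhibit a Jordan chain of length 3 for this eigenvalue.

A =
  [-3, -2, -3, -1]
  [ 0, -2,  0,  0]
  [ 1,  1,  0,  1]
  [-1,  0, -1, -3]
A Jordan chain for λ = -2 of length 3:
v_1 = (-1, 0, 0, 1)ᵀ
v_2 = (-1, 0, 1, -1)ᵀ
v_3 = (1, 0, 0, 0)ᵀ

Let N = A − (-2)·I. We want v_3 with N^3 v_3 = 0 but N^2 v_3 ≠ 0; then v_{j-1} := N · v_j for j = 3, …, 2.

Pick v_3 = (1, 0, 0, 0)ᵀ.
Then v_2 = N · v_3 = (-1, 0, 1, -1)ᵀ.
Then v_1 = N · v_2 = (-1, 0, 0, 1)ᵀ.

Sanity check: (A − (-2)·I) v_1 = (0, 0, 0, 0)ᵀ = 0. ✓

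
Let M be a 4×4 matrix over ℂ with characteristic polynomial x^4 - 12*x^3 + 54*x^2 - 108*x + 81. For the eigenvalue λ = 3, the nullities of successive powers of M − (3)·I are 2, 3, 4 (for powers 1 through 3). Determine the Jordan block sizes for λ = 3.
Block sizes for λ = 3: [3, 1]

From the dimensions of kernels of powers, the number of Jordan blocks of size at least j is d_j − d_{j−1} where d_j = dim ker(N^j) (with d_0 = 0). Computing the differences gives [2, 1, 1].
The number of blocks of size exactly k is (#blocks of size ≥ k) − (#blocks of size ≥ k + 1), so the partition is: 1 block(s) of size 1, 1 block(s) of size 3.
In nonincreasing order the block sizes are [3, 1].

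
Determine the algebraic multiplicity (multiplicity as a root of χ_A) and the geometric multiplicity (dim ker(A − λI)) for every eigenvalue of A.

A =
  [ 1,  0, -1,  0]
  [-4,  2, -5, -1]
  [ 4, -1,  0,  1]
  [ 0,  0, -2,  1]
λ = 1: alg = 4, geom = 2

Step 1 — factor the characteristic polynomial to read off the algebraic multiplicities:
  χ_A(x) = (x - 1)^4

Step 2 — compute geometric multiplicities via the rank-nullity identity g(λ) = n − rank(A − λI):
  rank(A − (1)·I) = 2, so dim ker(A − (1)·I) = n − 2 = 2

Summary:
  λ = 1: algebraic multiplicity = 4, geometric multiplicity = 2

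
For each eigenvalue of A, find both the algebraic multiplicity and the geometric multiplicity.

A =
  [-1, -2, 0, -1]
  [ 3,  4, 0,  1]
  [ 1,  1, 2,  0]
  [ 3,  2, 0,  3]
λ = 2: alg = 4, geom = 2

Step 1 — factor the characteristic polynomial to read off the algebraic multiplicities:
  χ_A(x) = (x - 2)^4

Step 2 — compute geometric multiplicities via the rank-nullity identity g(λ) = n − rank(A − λI):
  rank(A − (2)·I) = 2, so dim ker(A − (2)·I) = n − 2 = 2

Summary:
  λ = 2: algebraic multiplicity = 4, geometric multiplicity = 2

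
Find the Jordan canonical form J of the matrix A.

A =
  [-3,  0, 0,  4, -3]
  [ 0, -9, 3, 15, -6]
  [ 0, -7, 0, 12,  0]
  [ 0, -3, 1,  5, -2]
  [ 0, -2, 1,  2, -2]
J_3(-3) ⊕ J_2(0)

The characteristic polynomial is
  det(x·I − A) = x^5 + 9*x^4 + 27*x^3 + 27*x^2 = x^2*(x + 3)^3

Eigenvalues and multiplicities (the geometric multiplicity of λ is n − rank(A − λI), which equals the number of Jordan blocks for λ):
  λ = -3: algebraic multiplicity = 3, geometric multiplicity = 1
  λ = 0: algebraic multiplicity = 2, geometric multiplicity = 1

Determining the block sizes for each eigenvalue:
  λ = -3: one block (gm = 1), so the single block has size am = 3 → block sizes [3]
  λ = 0: one block (gm = 1), so the single block has size am = 2 → block sizes [2]

Assembling the blocks gives a Jordan form
J =
  [-3,  1,  0, 0, 0]
  [ 0, -3,  1, 0, 0]
  [ 0,  0, -3, 0, 0]
  [ 0,  0,  0, 0, 1]
  [ 0,  0,  0, 0, 0]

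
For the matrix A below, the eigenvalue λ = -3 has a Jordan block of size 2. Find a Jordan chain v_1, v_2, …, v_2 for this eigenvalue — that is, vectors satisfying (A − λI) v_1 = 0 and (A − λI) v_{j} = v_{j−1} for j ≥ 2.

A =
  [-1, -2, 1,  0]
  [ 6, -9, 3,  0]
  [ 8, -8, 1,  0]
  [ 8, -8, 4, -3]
A Jordan chain for λ = -3 of length 2:
v_1 = (2, 6, 8, 8)ᵀ
v_2 = (1, 0, 0, 0)ᵀ

Let N = A − (-3)·I. We want v_2 with N^2 v_2 = 0 but N^1 v_2 ≠ 0; then v_{j-1} := N · v_j for j = 2, …, 2.

Pick v_2 = (1, 0, 0, 0)ᵀ.
Then v_1 = N · v_2 = (2, 6, 8, 8)ᵀ.

Sanity check: (A − (-3)·I) v_1 = (0, 0, 0, 0)ᵀ = 0. ✓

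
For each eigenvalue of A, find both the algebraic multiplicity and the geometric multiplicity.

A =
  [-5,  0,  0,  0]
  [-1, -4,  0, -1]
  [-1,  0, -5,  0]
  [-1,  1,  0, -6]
λ = -5: alg = 4, geom = 2

Step 1 — factor the characteristic polynomial to read off the algebraic multiplicities:
  χ_A(x) = (x + 5)^4

Step 2 — compute geometric multiplicities via the rank-nullity identity g(λ) = n − rank(A − λI):
  rank(A − (-5)·I) = 2, so dim ker(A − (-5)·I) = n − 2 = 2

Summary:
  λ = -5: algebraic multiplicity = 4, geometric multiplicity = 2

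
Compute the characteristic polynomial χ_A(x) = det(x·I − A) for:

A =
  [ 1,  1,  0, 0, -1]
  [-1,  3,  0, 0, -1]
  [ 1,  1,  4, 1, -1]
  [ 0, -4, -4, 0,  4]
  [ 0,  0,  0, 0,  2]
x^5 - 10*x^4 + 40*x^3 - 80*x^2 + 80*x - 32

Expanding det(x·I − A) (e.g. by cofactor expansion or by noting that A is similar to its Jordan form J, which has the same characteristic polynomial as A) gives
  χ_A(x) = x^5 - 10*x^4 + 40*x^3 - 80*x^2 + 80*x - 32
which factors as (x - 2)^5. The eigenvalues (with algebraic multiplicities) are λ = 2 with multiplicity 5.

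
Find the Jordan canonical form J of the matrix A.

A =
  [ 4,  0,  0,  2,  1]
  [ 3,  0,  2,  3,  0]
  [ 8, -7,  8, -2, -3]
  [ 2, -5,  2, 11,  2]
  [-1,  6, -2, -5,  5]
J_2(5) ⊕ J_3(6)

The characteristic polynomial is
  det(x·I − A) = x^5 - 28*x^4 + 313*x^3 - 1746*x^2 + 4860*x - 5400 = (x - 6)^3*(x - 5)^2

Eigenvalues and multiplicities (the geometric multiplicity of λ is n − rank(A − λI), which equals the number of Jordan blocks for λ):
  λ = 5: algebraic multiplicity = 2, geometric multiplicity = 1
  λ = 6: algebraic multiplicity = 3, geometric multiplicity = 1

Determining the block sizes for each eigenvalue:
  λ = 5: one block (gm = 1), so the single block has size am = 2 → block sizes [2]
  λ = 6: one block (gm = 1), so the single block has size am = 3 → block sizes [3]

Assembling the blocks gives a Jordan form
J =
  [5, 1, 0, 0, 0]
  [0, 5, 0, 0, 0]
  [0, 0, 6, 1, 0]
  [0, 0, 0, 6, 1]
  [0, 0, 0, 0, 6]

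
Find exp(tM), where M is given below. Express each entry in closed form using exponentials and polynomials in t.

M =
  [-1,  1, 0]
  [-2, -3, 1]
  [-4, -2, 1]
e^{tM} =
  [-t^2*exp(-t) + exp(-t), -t^2*exp(-t) + t*exp(-t), t^2*exp(-t)/2]
  [-2*t*exp(-t), -2*t*exp(-t) + exp(-t), t*exp(-t)]
  [-2*t^2*exp(-t) - 4*t*exp(-t), -2*t^2*exp(-t) - 2*t*exp(-t), t^2*exp(-t) + 2*t*exp(-t) + exp(-t)]

Strategy: write M = P · J · P⁻¹ where J is a Jordan canonical form, so e^{tM} = P · e^{tJ} · P⁻¹, and e^{tJ} can be computed block-by-block.

M has Jordan form
J =
  [-1,  1,  0]
  [ 0, -1,  1]
  [ 0,  0, -1]
(up to reordering of blocks).

Per-block formulas:
  For a 3×3 Jordan block J_3(-1): exp(t · J_3(-1)) = e^(-1t)·(I + t·N + (t^2/2)·N^2), where N is the 3×3 nilpotent shift.

After assembling e^{tJ} and conjugating by P, we get:

e^{tM} =
  [-t^2*exp(-t) + exp(-t), -t^2*exp(-t) + t*exp(-t), t^2*exp(-t)/2]
  [-2*t*exp(-t), -2*t*exp(-t) + exp(-t), t*exp(-t)]
  [-2*t^2*exp(-t) - 4*t*exp(-t), -2*t^2*exp(-t) - 2*t*exp(-t), t^2*exp(-t) + 2*t*exp(-t) + exp(-t)]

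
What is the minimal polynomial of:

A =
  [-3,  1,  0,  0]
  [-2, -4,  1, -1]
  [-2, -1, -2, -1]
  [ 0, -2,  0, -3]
x^3 + 9*x^2 + 27*x + 27

The characteristic polynomial is χ_A(x) = (x + 3)^4, so the eigenvalues are known. The minimal polynomial is
  m_A(x) = Π_λ (x − λ)^{k_λ}
where k_λ is the size of the *largest* Jordan block for λ (equivalently, the smallest k with (A − λI)^k v = 0 for every generalised eigenvector v of λ).

  λ = -3: largest Jordan block has size 3, contributing (x + 3)^3

So m_A(x) = (x + 3)^3 = x^3 + 9*x^2 + 27*x + 27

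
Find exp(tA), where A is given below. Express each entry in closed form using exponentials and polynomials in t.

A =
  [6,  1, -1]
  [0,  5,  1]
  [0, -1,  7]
e^{tA} =
  [exp(6*t), t*exp(6*t), -t*exp(6*t)]
  [0, -t*exp(6*t) + exp(6*t), t*exp(6*t)]
  [0, -t*exp(6*t), t*exp(6*t) + exp(6*t)]

Strategy: write A = P · J · P⁻¹ where J is a Jordan canonical form, so e^{tA} = P · e^{tJ} · P⁻¹, and e^{tJ} can be computed block-by-block.

A has Jordan form
J =
  [6, 1, 0]
  [0, 6, 0]
  [0, 0, 6]
(up to reordering of blocks).

Per-block formulas:
  For a 1×1 block at λ = 6: exp(t · [6]) = [e^(6t)].
  For a 2×2 Jordan block J_2(6): exp(t · J_2(6)) = e^(6t)·(I + t·N), where N is the 2×2 nilpotent shift.

After assembling e^{tJ} and conjugating by P, we get:

e^{tA} =
  [exp(6*t), t*exp(6*t), -t*exp(6*t)]
  [0, -t*exp(6*t) + exp(6*t), t*exp(6*t)]
  [0, -t*exp(6*t), t*exp(6*t) + exp(6*t)]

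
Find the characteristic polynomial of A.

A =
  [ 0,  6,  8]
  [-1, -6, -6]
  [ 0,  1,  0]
x^3 + 6*x^2 + 12*x + 8

Expanding det(x·I − A) (e.g. by cofactor expansion or by noting that A is similar to its Jordan form J, which has the same characteristic polynomial as A) gives
  χ_A(x) = x^3 + 6*x^2 + 12*x + 8
which factors as (x + 2)^3. The eigenvalues (with algebraic multiplicities) are λ = -2 with multiplicity 3.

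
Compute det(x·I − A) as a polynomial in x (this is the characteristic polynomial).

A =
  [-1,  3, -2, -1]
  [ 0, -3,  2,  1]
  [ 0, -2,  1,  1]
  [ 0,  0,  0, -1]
x^4 + 4*x^3 + 6*x^2 + 4*x + 1

Expanding det(x·I − A) (e.g. by cofactor expansion or by noting that A is similar to its Jordan form J, which has the same characteristic polynomial as A) gives
  χ_A(x) = x^4 + 4*x^3 + 6*x^2 + 4*x + 1
which factors as (x + 1)^4. The eigenvalues (with algebraic multiplicities) are λ = -1 with multiplicity 4.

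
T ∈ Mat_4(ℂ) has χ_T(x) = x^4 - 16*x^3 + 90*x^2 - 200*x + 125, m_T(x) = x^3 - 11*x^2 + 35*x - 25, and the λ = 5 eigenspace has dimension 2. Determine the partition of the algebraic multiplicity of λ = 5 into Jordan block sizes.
Block sizes for λ = 5: [2, 1]

Step 1 — from the characteristic polynomial, algebraic multiplicity of λ = 5 is 3. From dim ker(T − (5)·I) = 2, there are exactly 2 Jordan blocks for λ = 5.
Step 2 — from the minimal polynomial, the factor (x − 5)^2 tells us the largest block for λ = 5 has size 2.
Step 3 — with total size 3, 2 blocks, and largest block 2, the block sizes (in nonincreasing order) are [2, 1].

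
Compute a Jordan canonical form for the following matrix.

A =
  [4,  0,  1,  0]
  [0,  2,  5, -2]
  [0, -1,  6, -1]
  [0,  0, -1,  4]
J_3(4) ⊕ J_1(4)

The characteristic polynomial is
  det(x·I − A) = x^4 - 16*x^3 + 96*x^2 - 256*x + 256 = (x - 4)^4

Eigenvalues and multiplicities (the geometric multiplicity of λ is n − rank(A − λI), which equals the number of Jordan blocks for λ):
  λ = 4: algebraic multiplicity = 4, geometric multiplicity = 2

Determining the block sizes for each eigenvalue:
  λ = 4: with am = 4 and gm = 2, the partition is not yet determined (e.g. several partitions of 4 into 2 parts exist). Let N = A − (4)·I. Computing rank(N^1) = 2, rank(N^2) = 1, rank(N^3) = 0; the number of blocks of size ≥ j is rank(N^{j−1}) − rank(N^j), giving [2, 1, 1]. So we have 1 block(s) of size 3, 1 block(s) of size 1 → block sizes [3, 1]

Assembling the blocks gives a Jordan form
J =
  [4, 1, 0, 0]
  [0, 4, 1, 0]
  [0, 0, 4, 0]
  [0, 0, 0, 4]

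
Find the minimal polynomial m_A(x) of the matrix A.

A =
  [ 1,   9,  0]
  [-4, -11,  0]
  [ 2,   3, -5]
x^2 + 10*x + 25

The characteristic polynomial is χ_A(x) = (x + 5)^3, so the eigenvalues are known. The minimal polynomial is
  m_A(x) = Π_λ (x − λ)^{k_λ}
where k_λ is the size of the *largest* Jordan block for λ (equivalently, the smallest k with (A − λI)^k v = 0 for every generalised eigenvector v of λ).

  λ = -5: largest Jordan block has size 2, contributing (x + 5)^2

So m_A(x) = (x + 5)^2 = x^2 + 10*x + 25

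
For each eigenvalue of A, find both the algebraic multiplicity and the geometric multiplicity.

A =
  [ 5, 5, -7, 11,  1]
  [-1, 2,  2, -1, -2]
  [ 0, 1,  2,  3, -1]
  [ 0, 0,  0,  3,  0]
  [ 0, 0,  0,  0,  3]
λ = 3: alg = 5, geom = 3

Step 1 — factor the characteristic polynomial to read off the algebraic multiplicities:
  χ_A(x) = (x - 3)^5

Step 2 — compute geometric multiplicities via the rank-nullity identity g(λ) = n − rank(A − λI):
  rank(A − (3)·I) = 2, so dim ker(A − (3)·I) = n − 2 = 3

Summary:
  λ = 3: algebraic multiplicity = 5, geometric multiplicity = 3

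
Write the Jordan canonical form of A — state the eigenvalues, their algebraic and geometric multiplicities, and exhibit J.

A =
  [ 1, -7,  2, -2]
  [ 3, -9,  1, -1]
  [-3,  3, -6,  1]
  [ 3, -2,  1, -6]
J_3(-5) ⊕ J_1(-5)

The characteristic polynomial is
  det(x·I − A) = x^4 + 20*x^3 + 150*x^2 + 500*x + 625 = (x + 5)^4

Eigenvalues and multiplicities (the geometric multiplicity of λ is n − rank(A − λI), which equals the number of Jordan blocks for λ):
  λ = -5: algebraic multiplicity = 4, geometric multiplicity = 2

Determining the block sizes for each eigenvalue:
  λ = -5: with am = 4 and gm = 2, the partition is not yet determined (e.g. several partitions of 4 into 2 parts exist). Let N = A − (-5)·I. Computing rank(N^1) = 2, rank(N^2) = 1, rank(N^3) = 0; the number of blocks of size ≥ j is rank(N^{j−1}) − rank(N^j), giving [2, 1, 1]. So we have 1 block(s) of size 3, 1 block(s) of size 1 → block sizes [3, 1]

Assembling the blocks gives a Jordan form
J =
  [-5,  1,  0,  0]
  [ 0, -5,  1,  0]
  [ 0,  0, -5,  0]
  [ 0,  0,  0, -5]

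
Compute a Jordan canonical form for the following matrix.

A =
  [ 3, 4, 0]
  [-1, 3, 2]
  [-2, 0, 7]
J_1(3) ⊕ J_2(5)

The characteristic polynomial is
  det(x·I − A) = x^3 - 13*x^2 + 55*x - 75 = (x - 5)^2*(x - 3)

Eigenvalues and multiplicities (the geometric multiplicity of λ is n − rank(A − λI), which equals the number of Jordan blocks for λ):
  λ = 3: algebraic multiplicity = 1, geometric multiplicity = 1
  λ = 5: algebraic multiplicity = 2, geometric multiplicity = 1

Determining the block sizes for each eigenvalue:
  λ = 3: one block (gm = 1), so the single block has size am = 1 → block sizes [1]
  λ = 5: one block (gm = 1), so the single block has size am = 2 → block sizes [2]

Assembling the blocks gives a Jordan form
J =
  [3, 0, 0]
  [0, 5, 1]
  [0, 0, 5]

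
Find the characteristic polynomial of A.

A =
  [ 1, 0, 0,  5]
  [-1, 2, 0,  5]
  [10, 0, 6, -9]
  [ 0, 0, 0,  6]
x^4 - 15*x^3 + 74*x^2 - 132*x + 72

Expanding det(x·I − A) (e.g. by cofactor expansion or by noting that A is similar to its Jordan form J, which has the same characteristic polynomial as A) gives
  χ_A(x) = x^4 - 15*x^3 + 74*x^2 - 132*x + 72
which factors as (x - 6)^2*(x - 2)*(x - 1). The eigenvalues (with algebraic multiplicities) are λ = 1 with multiplicity 1, λ = 2 with multiplicity 1, λ = 6 with multiplicity 2.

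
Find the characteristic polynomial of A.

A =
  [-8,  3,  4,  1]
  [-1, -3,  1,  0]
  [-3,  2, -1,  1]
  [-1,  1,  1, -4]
x^4 + 16*x^3 + 96*x^2 + 256*x + 256

Expanding det(x·I − A) (e.g. by cofactor expansion or by noting that A is similar to its Jordan form J, which has the same characteristic polynomial as A) gives
  χ_A(x) = x^4 + 16*x^3 + 96*x^2 + 256*x + 256
which factors as (x + 4)^4. The eigenvalues (with algebraic multiplicities) are λ = -4 with multiplicity 4.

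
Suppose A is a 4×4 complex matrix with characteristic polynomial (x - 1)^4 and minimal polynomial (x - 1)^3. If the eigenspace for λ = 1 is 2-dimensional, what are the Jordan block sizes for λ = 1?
Block sizes for λ = 1: [3, 1]

Step 1 — from the characteristic polynomial, algebraic multiplicity of λ = 1 is 4. From dim ker(A − (1)·I) = 2, there are exactly 2 Jordan blocks for λ = 1.
Step 2 — from the minimal polynomial, the factor (x − 1)^3 tells us the largest block for λ = 1 has size 3.
Step 3 — with total size 4, 2 blocks, and largest block 3, the block sizes (in nonincreasing order) are [3, 1].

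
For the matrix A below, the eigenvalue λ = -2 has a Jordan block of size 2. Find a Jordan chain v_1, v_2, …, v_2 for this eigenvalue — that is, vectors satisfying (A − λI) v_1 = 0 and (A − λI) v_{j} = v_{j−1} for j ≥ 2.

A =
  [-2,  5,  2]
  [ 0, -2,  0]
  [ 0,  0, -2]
A Jordan chain for λ = -2 of length 2:
v_1 = (5, 0, 0)ᵀ
v_2 = (0, 1, 0)ᵀ

Let N = A − (-2)·I. We want v_2 with N^2 v_2 = 0 but N^1 v_2 ≠ 0; then v_{j-1} := N · v_j for j = 2, …, 2.

Pick v_2 = (0, 1, 0)ᵀ.
Then v_1 = N · v_2 = (5, 0, 0)ᵀ.

Sanity check: (A − (-2)·I) v_1 = (0, 0, 0)ᵀ = 0. ✓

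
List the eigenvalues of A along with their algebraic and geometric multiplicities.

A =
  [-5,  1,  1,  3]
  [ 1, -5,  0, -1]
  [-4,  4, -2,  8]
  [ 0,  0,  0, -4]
λ = -4: alg = 4, geom = 2

Step 1 — factor the characteristic polynomial to read off the algebraic multiplicities:
  χ_A(x) = (x + 4)^4

Step 2 — compute geometric multiplicities via the rank-nullity identity g(λ) = n − rank(A − λI):
  rank(A − (-4)·I) = 2, so dim ker(A − (-4)·I) = n − 2 = 2

Summary:
  λ = -4: algebraic multiplicity = 4, geometric multiplicity = 2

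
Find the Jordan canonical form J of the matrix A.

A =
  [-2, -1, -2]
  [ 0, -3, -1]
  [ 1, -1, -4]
J_3(-3)

The characteristic polynomial is
  det(x·I − A) = x^3 + 9*x^2 + 27*x + 27 = (x + 3)^3

Eigenvalues and multiplicities (the geometric multiplicity of λ is n − rank(A − λI), which equals the number of Jordan blocks for λ):
  λ = -3: algebraic multiplicity = 3, geometric multiplicity = 1

Determining the block sizes for each eigenvalue:
  λ = -3: one block (gm = 1), so the single block has size am = 3 → block sizes [3]

Assembling the blocks gives a Jordan form
J =
  [-3,  1,  0]
  [ 0, -3,  1]
  [ 0,  0, -3]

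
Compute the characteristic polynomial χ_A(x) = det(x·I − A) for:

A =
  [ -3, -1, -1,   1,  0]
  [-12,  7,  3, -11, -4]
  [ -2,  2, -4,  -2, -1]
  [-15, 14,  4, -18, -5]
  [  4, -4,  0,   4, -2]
x^5 + 20*x^4 + 160*x^3 + 640*x^2 + 1280*x + 1024

Expanding det(x·I − A) (e.g. by cofactor expansion or by noting that A is similar to its Jordan form J, which has the same characteristic polynomial as A) gives
  χ_A(x) = x^5 + 20*x^4 + 160*x^3 + 640*x^2 + 1280*x + 1024
which factors as (x + 4)^5. The eigenvalues (with algebraic multiplicities) are λ = -4 with multiplicity 5.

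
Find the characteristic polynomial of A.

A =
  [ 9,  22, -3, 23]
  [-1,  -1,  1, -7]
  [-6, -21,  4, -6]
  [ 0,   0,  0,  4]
x^4 - 16*x^3 + 96*x^2 - 256*x + 256

Expanding det(x·I − A) (e.g. by cofactor expansion or by noting that A is similar to its Jordan form J, which has the same characteristic polynomial as A) gives
  χ_A(x) = x^4 - 16*x^3 + 96*x^2 - 256*x + 256
which factors as (x - 4)^4. The eigenvalues (with algebraic multiplicities) are λ = 4 with multiplicity 4.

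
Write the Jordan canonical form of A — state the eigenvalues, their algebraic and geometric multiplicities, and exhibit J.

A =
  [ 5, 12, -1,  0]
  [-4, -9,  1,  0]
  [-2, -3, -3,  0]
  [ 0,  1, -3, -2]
J_1(-3) ⊕ J_2(-2) ⊕ J_1(-2)

The characteristic polynomial is
  det(x·I − A) = x^4 + 9*x^3 + 30*x^2 + 44*x + 24 = (x + 2)^3*(x + 3)

Eigenvalues and multiplicities (the geometric multiplicity of λ is n − rank(A − λI), which equals the number of Jordan blocks for λ):
  λ = -3: algebraic multiplicity = 1, geometric multiplicity = 1
  λ = -2: algebraic multiplicity = 3, geometric multiplicity = 2

Determining the block sizes for each eigenvalue:
  λ = -3: one block (gm = 1), so the single block has size am = 1 → block sizes [1]
  λ = -2: 2 blocks summing to 3 forces exactly one block of size 2 and the rest size 1 → block sizes [2, 1]

Assembling the blocks gives a Jordan form
J =
  [-3,  0,  0,  0]
  [ 0, -2,  1,  0]
  [ 0,  0, -2,  0]
  [ 0,  0,  0, -2]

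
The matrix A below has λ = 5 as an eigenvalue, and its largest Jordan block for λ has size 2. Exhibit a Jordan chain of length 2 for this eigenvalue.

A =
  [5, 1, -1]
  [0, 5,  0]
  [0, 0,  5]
A Jordan chain for λ = 5 of length 2:
v_1 = (1, 0, 0)ᵀ
v_2 = (0, 1, 0)ᵀ

Let N = A − (5)·I. We want v_2 with N^2 v_2 = 0 but N^1 v_2 ≠ 0; then v_{j-1} := N · v_j for j = 2, …, 2.

Pick v_2 = (0, 1, 0)ᵀ.
Then v_1 = N · v_2 = (1, 0, 0)ᵀ.

Sanity check: (A − (5)·I) v_1 = (0, 0, 0)ᵀ = 0. ✓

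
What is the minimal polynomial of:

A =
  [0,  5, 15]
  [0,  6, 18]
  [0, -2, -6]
x^2

The characteristic polynomial is χ_A(x) = x^3, so the eigenvalues are known. The minimal polynomial is
  m_A(x) = Π_λ (x − λ)^{k_λ}
where k_λ is the size of the *largest* Jordan block for λ (equivalently, the smallest k with (A − λI)^k v = 0 for every generalised eigenvector v of λ).

  λ = 0: largest Jordan block has size 2, contributing (x − 0)^2

So m_A(x) = x^2 = x^2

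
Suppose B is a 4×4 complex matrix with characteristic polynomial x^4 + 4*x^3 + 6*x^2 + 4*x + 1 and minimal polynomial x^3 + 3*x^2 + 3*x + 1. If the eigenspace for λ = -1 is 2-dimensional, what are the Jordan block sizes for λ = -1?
Block sizes for λ = -1: [3, 1]

Step 1 — from the characteristic polynomial, algebraic multiplicity of λ = -1 is 4. From dim ker(B − (-1)·I) = 2, there are exactly 2 Jordan blocks for λ = -1.
Step 2 — from the minimal polynomial, the factor (x + 1)^3 tells us the largest block for λ = -1 has size 3.
Step 3 — with total size 4, 2 blocks, and largest block 3, the block sizes (in nonincreasing order) are [3, 1].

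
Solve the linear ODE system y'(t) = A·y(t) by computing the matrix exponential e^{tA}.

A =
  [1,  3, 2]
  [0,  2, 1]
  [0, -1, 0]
e^{tA} =
  [exp(t), t^2*exp(t)/2 + 3*t*exp(t), t^2*exp(t)/2 + 2*t*exp(t)]
  [0, t*exp(t) + exp(t), t*exp(t)]
  [0, -t*exp(t), -t*exp(t) + exp(t)]

Strategy: write A = P · J · P⁻¹ where J is a Jordan canonical form, so e^{tA} = P · e^{tJ} · P⁻¹, and e^{tJ} can be computed block-by-block.

A has Jordan form
J =
  [1, 1, 0]
  [0, 1, 1]
  [0, 0, 1]
(up to reordering of blocks).

Per-block formulas:
  For a 3×3 Jordan block J_3(1): exp(t · J_3(1)) = e^(1t)·(I + t·N + (t^2/2)·N^2), where N is the 3×3 nilpotent shift.

After assembling e^{tJ} and conjugating by P, we get:

e^{tA} =
  [exp(t), t^2*exp(t)/2 + 3*t*exp(t), t^2*exp(t)/2 + 2*t*exp(t)]
  [0, t*exp(t) + exp(t), t*exp(t)]
  [0, -t*exp(t), -t*exp(t) + exp(t)]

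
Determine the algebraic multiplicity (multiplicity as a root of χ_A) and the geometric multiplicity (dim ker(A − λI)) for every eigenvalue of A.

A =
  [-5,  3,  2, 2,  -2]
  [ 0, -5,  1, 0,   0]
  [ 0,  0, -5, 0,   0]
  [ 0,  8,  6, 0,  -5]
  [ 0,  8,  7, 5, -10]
λ = -5: alg = 5, geom = 2

Step 1 — factor the characteristic polynomial to read off the algebraic multiplicities:
  χ_A(x) = (x + 5)^5

Step 2 — compute geometric multiplicities via the rank-nullity identity g(λ) = n − rank(A − λI):
  rank(A − (-5)·I) = 3, so dim ker(A − (-5)·I) = n − 3 = 2

Summary:
  λ = -5: algebraic multiplicity = 5, geometric multiplicity = 2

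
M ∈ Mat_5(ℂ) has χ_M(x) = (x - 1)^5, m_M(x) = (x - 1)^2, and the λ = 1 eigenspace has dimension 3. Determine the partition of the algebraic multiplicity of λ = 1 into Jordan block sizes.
Block sizes for λ = 1: [2, 2, 1]

Step 1 — from the characteristic polynomial, algebraic multiplicity of λ = 1 is 5. From dim ker(M − (1)·I) = 3, there are exactly 3 Jordan blocks for λ = 1.
Step 2 — from the minimal polynomial, the factor (x − 1)^2 tells us the largest block for λ = 1 has size 2.
Step 3 — with total size 5, 3 blocks, and largest block 2, the block sizes (in nonincreasing order) are [2, 2, 1].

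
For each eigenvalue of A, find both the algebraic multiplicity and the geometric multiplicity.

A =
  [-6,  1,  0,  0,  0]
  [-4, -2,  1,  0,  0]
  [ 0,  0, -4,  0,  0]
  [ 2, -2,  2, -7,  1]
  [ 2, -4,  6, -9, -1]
λ = -4: alg = 5, geom = 2

Step 1 — factor the characteristic polynomial to read off the algebraic multiplicities:
  χ_A(x) = (x + 4)^5

Step 2 — compute geometric multiplicities via the rank-nullity identity g(λ) = n − rank(A − λI):
  rank(A − (-4)·I) = 3, so dim ker(A − (-4)·I) = n − 3 = 2

Summary:
  λ = -4: algebraic multiplicity = 5, geometric multiplicity = 2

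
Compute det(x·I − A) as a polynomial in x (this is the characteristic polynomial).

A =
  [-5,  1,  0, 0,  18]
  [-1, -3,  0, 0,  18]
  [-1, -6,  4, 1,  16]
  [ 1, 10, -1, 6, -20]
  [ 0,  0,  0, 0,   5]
x^5 - 7*x^4 - 29*x^3 + 235*x^2 + 200*x - 2000

Expanding det(x·I − A) (e.g. by cofactor expansion or by noting that A is similar to its Jordan form J, which has the same characteristic polynomial as A) gives
  χ_A(x) = x^5 - 7*x^4 - 29*x^3 + 235*x^2 + 200*x - 2000
which factors as (x - 5)^3*(x + 4)^2. The eigenvalues (with algebraic multiplicities) are λ = -4 with multiplicity 2, λ = 5 with multiplicity 3.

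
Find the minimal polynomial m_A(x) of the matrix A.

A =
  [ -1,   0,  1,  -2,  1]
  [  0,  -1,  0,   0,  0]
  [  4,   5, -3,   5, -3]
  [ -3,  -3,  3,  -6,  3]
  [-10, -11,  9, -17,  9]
x^3 + x^2

The characteristic polynomial is χ_A(x) = x^3*(x + 1)^2, so the eigenvalues are known. The minimal polynomial is
  m_A(x) = Π_λ (x − λ)^{k_λ}
where k_λ is the size of the *largest* Jordan block for λ (equivalently, the smallest k with (A − λI)^k v = 0 for every generalised eigenvector v of λ).

  λ = -1: largest Jordan block has size 1, contributing (x + 1)
  λ = 0: largest Jordan block has size 2, contributing (x − 0)^2

So m_A(x) = x^2*(x + 1) = x^3 + x^2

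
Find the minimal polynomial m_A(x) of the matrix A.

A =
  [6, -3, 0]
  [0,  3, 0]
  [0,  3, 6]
x^2 - 9*x + 18

The characteristic polynomial is χ_A(x) = (x - 6)^2*(x - 3), so the eigenvalues are known. The minimal polynomial is
  m_A(x) = Π_λ (x − λ)^{k_λ}
where k_λ is the size of the *largest* Jordan block for λ (equivalently, the smallest k with (A − λI)^k v = 0 for every generalised eigenvector v of λ).

  λ = 3: largest Jordan block has size 1, contributing (x − 3)
  λ = 6: largest Jordan block has size 1, contributing (x − 6)

So m_A(x) = (x - 6)*(x - 3) = x^2 - 9*x + 18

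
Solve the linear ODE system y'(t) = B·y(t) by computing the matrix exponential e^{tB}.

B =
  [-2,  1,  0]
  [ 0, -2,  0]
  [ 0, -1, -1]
e^{tB} =
  [exp(-2*t), t*exp(-2*t), 0]
  [0, exp(-2*t), 0]
  [0, -exp(-t) + exp(-2*t), exp(-t)]

Strategy: write B = P · J · P⁻¹ where J is a Jordan canonical form, so e^{tB} = P · e^{tJ} · P⁻¹, and e^{tJ} can be computed block-by-block.

B has Jordan form
J =
  [-2,  1,  0]
  [ 0, -2,  0]
  [ 0,  0, -1]
(up to reordering of blocks).

Per-block formulas:
  For a 2×2 Jordan block J_2(-2): exp(t · J_2(-2)) = e^(-2t)·(I + t·N), where N is the 2×2 nilpotent shift.
  For a 1×1 block at λ = -1: exp(t · [-1]) = [e^(-1t)].

After assembling e^{tJ} and conjugating by P, we get:

e^{tB} =
  [exp(-2*t), t*exp(-2*t), 0]
  [0, exp(-2*t), 0]
  [0, -exp(-t) + exp(-2*t), exp(-t)]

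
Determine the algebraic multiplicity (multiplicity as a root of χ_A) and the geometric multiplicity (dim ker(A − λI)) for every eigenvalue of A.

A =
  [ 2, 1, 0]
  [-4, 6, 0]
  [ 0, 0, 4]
λ = 4: alg = 3, geom = 2

Step 1 — factor the characteristic polynomial to read off the algebraic multiplicities:
  χ_A(x) = (x - 4)^3

Step 2 — compute geometric multiplicities via the rank-nullity identity g(λ) = n − rank(A − λI):
  rank(A − (4)·I) = 1, so dim ker(A − (4)·I) = n − 1 = 2

Summary:
  λ = 4: algebraic multiplicity = 3, geometric multiplicity = 2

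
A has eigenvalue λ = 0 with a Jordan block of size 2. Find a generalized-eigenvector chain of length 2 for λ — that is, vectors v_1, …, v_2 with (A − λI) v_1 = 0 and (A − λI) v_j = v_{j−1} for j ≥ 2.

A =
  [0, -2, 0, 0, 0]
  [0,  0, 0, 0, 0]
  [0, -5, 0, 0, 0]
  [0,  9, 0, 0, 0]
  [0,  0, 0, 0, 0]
A Jordan chain for λ = 0 of length 2:
v_1 = (-2, 0, -5, 9, 0)ᵀ
v_2 = (0, 1, 0, 0, 0)ᵀ

Let N = A − (0)·I. We want v_2 with N^2 v_2 = 0 but N^1 v_2 ≠ 0; then v_{j-1} := N · v_j for j = 2, …, 2.

Pick v_2 = (0, 1, 0, 0, 0)ᵀ.
Then v_1 = N · v_2 = (-2, 0, -5, 9, 0)ᵀ.

Sanity check: (A − (0)·I) v_1 = (0, 0, 0, 0, 0)ᵀ = 0. ✓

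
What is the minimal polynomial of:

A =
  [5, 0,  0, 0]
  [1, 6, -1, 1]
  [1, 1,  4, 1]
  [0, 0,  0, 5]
x^2 - 10*x + 25

The characteristic polynomial is χ_A(x) = (x - 5)^4, so the eigenvalues are known. The minimal polynomial is
  m_A(x) = Π_λ (x − λ)^{k_λ}
where k_λ is the size of the *largest* Jordan block for λ (equivalently, the smallest k with (A − λI)^k v = 0 for every generalised eigenvector v of λ).

  λ = 5: largest Jordan block has size 2, contributing (x − 5)^2

So m_A(x) = (x - 5)^2 = x^2 - 10*x + 25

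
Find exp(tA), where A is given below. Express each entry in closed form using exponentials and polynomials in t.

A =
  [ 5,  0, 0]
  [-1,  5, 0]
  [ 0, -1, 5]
e^{tA} =
  [exp(5*t), 0, 0]
  [-t*exp(5*t), exp(5*t), 0]
  [t^2*exp(5*t)/2, -t*exp(5*t), exp(5*t)]

Strategy: write A = P · J · P⁻¹ where J is a Jordan canonical form, so e^{tA} = P · e^{tJ} · P⁻¹, and e^{tJ} can be computed block-by-block.

A has Jordan form
J =
  [5, 1, 0]
  [0, 5, 1]
  [0, 0, 5]
(up to reordering of blocks).

Per-block formulas:
  For a 3×3 Jordan block J_3(5): exp(t · J_3(5)) = e^(5t)·(I + t·N + (t^2/2)·N^2), where N is the 3×3 nilpotent shift.

After assembling e^{tJ} and conjugating by P, we get:

e^{tA} =
  [exp(5*t), 0, 0]
  [-t*exp(5*t), exp(5*t), 0]
  [t^2*exp(5*t)/2, -t*exp(5*t), exp(5*t)]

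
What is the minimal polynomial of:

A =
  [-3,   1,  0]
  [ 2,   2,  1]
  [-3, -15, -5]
x^3 + 6*x^2 + 12*x + 8

The characteristic polynomial is χ_A(x) = (x + 2)^3, so the eigenvalues are known. The minimal polynomial is
  m_A(x) = Π_λ (x − λ)^{k_λ}
where k_λ is the size of the *largest* Jordan block for λ (equivalently, the smallest k with (A − λI)^k v = 0 for every generalised eigenvector v of λ).

  λ = -2: largest Jordan block has size 3, contributing (x + 2)^3

So m_A(x) = (x + 2)^3 = x^3 + 6*x^2 + 12*x + 8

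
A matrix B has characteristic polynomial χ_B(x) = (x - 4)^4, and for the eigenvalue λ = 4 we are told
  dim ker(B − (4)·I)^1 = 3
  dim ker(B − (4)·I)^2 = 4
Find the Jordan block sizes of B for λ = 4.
Block sizes for λ = 4: [2, 1, 1]

From the dimensions of kernels of powers, the number of Jordan blocks of size at least j is d_j − d_{j−1} where d_j = dim ker(N^j) (with d_0 = 0). Computing the differences gives [3, 1].
The number of blocks of size exactly k is (#blocks of size ≥ k) − (#blocks of size ≥ k + 1), so the partition is: 2 block(s) of size 1, 1 block(s) of size 2.
In nonincreasing order the block sizes are [2, 1, 1].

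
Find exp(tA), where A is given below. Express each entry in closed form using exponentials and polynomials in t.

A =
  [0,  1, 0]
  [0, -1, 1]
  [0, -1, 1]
e^{tA} =
  [1, -t^2/2 + t, t^2/2]
  [0, 1 - t, t]
  [0, -t, t + 1]

Strategy: write A = P · J · P⁻¹ where J is a Jordan canonical form, so e^{tA} = P · e^{tJ} · P⁻¹, and e^{tJ} can be computed block-by-block.

A has Jordan form
J =
  [0, 1, 0]
  [0, 0, 1]
  [0, 0, 0]
(up to reordering of blocks).

Per-block formulas:
  For a 3×3 Jordan block J_3(0): exp(t · J_3(0)) = e^(0t)·(I + t·N + (t^2/2)·N^2), where N is the 3×3 nilpotent shift.

After assembling e^{tJ} and conjugating by P, we get:

e^{tA} =
  [1, -t^2/2 + t, t^2/2]
  [0, 1 - t, t]
  [0, -t, t + 1]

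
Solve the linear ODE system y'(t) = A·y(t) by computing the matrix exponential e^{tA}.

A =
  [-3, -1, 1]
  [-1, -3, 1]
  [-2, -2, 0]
e^{tA} =
  [-t*exp(-2*t) + exp(-2*t), -t*exp(-2*t), t*exp(-2*t)]
  [-t*exp(-2*t), -t*exp(-2*t) + exp(-2*t), t*exp(-2*t)]
  [-2*t*exp(-2*t), -2*t*exp(-2*t), 2*t*exp(-2*t) + exp(-2*t)]

Strategy: write A = P · J · P⁻¹ where J is a Jordan canonical form, so e^{tA} = P · e^{tJ} · P⁻¹, and e^{tJ} can be computed block-by-block.

A has Jordan form
J =
  [-2,  1,  0]
  [ 0, -2,  0]
  [ 0,  0, -2]
(up to reordering of blocks).

Per-block formulas:
  For a 1×1 block at λ = -2: exp(t · [-2]) = [e^(-2t)].
  For a 2×2 Jordan block J_2(-2): exp(t · J_2(-2)) = e^(-2t)·(I + t·N), where N is the 2×2 nilpotent shift.

After assembling e^{tJ} and conjugating by P, we get:

e^{tA} =
  [-t*exp(-2*t) + exp(-2*t), -t*exp(-2*t), t*exp(-2*t)]
  [-t*exp(-2*t), -t*exp(-2*t) + exp(-2*t), t*exp(-2*t)]
  [-2*t*exp(-2*t), -2*t*exp(-2*t), 2*t*exp(-2*t) + exp(-2*t)]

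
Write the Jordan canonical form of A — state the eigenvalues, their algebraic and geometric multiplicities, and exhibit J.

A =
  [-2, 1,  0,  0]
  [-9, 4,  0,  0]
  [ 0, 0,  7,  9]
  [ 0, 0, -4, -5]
J_2(1) ⊕ J_2(1)

The characteristic polynomial is
  det(x·I − A) = x^4 - 4*x^3 + 6*x^2 - 4*x + 1 = (x - 1)^4

Eigenvalues and multiplicities (the geometric multiplicity of λ is n − rank(A − λI), which equals the number of Jordan blocks for λ):
  λ = 1: algebraic multiplicity = 4, geometric multiplicity = 2

Determining the block sizes for each eigenvalue:
  λ = 1: with am = 4 and gm = 2, the partition is not yet determined (e.g. several partitions of 4 into 2 parts exist). Let N = A − (1)·I. Computing rank(N^1) = 2, rank(N^2) = 0; the number of blocks of size ≥ j is rank(N^{j−1}) − rank(N^j), giving [2, 2]. So we have 2 block(s) of size 2 → block sizes [2, 2]

Assembling the blocks gives a Jordan form
J =
  [1, 1, 0, 0]
  [0, 1, 0, 0]
  [0, 0, 1, 1]
  [0, 0, 0, 1]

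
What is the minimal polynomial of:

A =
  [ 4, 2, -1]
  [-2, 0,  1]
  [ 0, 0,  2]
x^2 - 4*x + 4

The characteristic polynomial is χ_A(x) = (x - 2)^3, so the eigenvalues are known. The minimal polynomial is
  m_A(x) = Π_λ (x − λ)^{k_λ}
where k_λ is the size of the *largest* Jordan block for λ (equivalently, the smallest k with (A − λI)^k v = 0 for every generalised eigenvector v of λ).

  λ = 2: largest Jordan block has size 2, contributing (x − 2)^2

So m_A(x) = (x - 2)^2 = x^2 - 4*x + 4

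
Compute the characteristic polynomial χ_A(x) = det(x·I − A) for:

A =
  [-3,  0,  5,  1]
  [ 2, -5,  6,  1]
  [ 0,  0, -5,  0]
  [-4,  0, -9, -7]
x^4 + 20*x^3 + 150*x^2 + 500*x + 625

Expanding det(x·I − A) (e.g. by cofactor expansion or by noting that A is similar to its Jordan form J, which has the same characteristic polynomial as A) gives
  χ_A(x) = x^4 + 20*x^3 + 150*x^2 + 500*x + 625
which factors as (x + 5)^4. The eigenvalues (with algebraic multiplicities) are λ = -5 with multiplicity 4.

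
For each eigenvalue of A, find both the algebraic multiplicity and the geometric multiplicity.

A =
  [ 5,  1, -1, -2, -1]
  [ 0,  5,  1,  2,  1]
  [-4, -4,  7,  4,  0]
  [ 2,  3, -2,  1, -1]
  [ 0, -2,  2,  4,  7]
λ = 5: alg = 5, geom = 2

Step 1 — factor the characteristic polynomial to read off the algebraic multiplicities:
  χ_A(x) = (x - 5)^5

Step 2 — compute geometric multiplicities via the rank-nullity identity g(λ) = n − rank(A − λI):
  rank(A − (5)·I) = 3, so dim ker(A − (5)·I) = n − 3 = 2

Summary:
  λ = 5: algebraic multiplicity = 5, geometric multiplicity = 2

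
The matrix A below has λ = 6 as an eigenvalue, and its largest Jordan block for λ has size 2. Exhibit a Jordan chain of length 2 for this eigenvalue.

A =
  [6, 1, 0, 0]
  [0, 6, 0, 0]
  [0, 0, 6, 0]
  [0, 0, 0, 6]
A Jordan chain for λ = 6 of length 2:
v_1 = (1, 0, 0, 0)ᵀ
v_2 = (0, 1, 0, 0)ᵀ

Let N = A − (6)·I. We want v_2 with N^2 v_2 = 0 but N^1 v_2 ≠ 0; then v_{j-1} := N · v_j for j = 2, …, 2.

Pick v_2 = (0, 1, 0, 0)ᵀ.
Then v_1 = N · v_2 = (1, 0, 0, 0)ᵀ.

Sanity check: (A − (6)·I) v_1 = (0, 0, 0, 0)ᵀ = 0. ✓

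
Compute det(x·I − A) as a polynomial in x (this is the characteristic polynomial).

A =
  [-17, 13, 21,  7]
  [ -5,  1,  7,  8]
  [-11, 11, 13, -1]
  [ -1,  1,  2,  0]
x^4 + 3*x^3 - 5*x^2 - 3*x + 4

Expanding det(x·I − A) (e.g. by cofactor expansion or by noting that A is similar to its Jordan form J, which has the same characteristic polynomial as A) gives
  χ_A(x) = x^4 + 3*x^3 - 5*x^2 - 3*x + 4
which factors as (x - 1)^2*(x + 1)*(x + 4). The eigenvalues (with algebraic multiplicities) are λ = -4 with multiplicity 1, λ = -1 with multiplicity 1, λ = 1 with multiplicity 2.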